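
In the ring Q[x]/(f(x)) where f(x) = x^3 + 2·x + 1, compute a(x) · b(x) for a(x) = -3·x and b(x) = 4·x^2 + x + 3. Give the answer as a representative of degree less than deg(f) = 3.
First multiply in Q[x] without reducing: a · b = -12·x^3 - 3·x^2 - 9·x. Now divide by f(x) = x^3 + 2·x + 1, eliminating the leading term at each step:
  leading term -12·x^3: subtract (-12)·f(x) = -12·x^3 - 24·x - 12, leaving -3·x^2 + 15·x + 12
The degree is now < 3, so this is the remainder. Hence a · b ≡ -3·x^2 + 15·x + 12 in Q[x]/(f).

Final answer: a · b ≡ -3·x^2 + 15·x + 12 (mod f(x))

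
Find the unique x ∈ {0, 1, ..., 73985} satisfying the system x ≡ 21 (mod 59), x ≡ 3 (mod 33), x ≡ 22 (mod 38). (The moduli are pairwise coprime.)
The moduli 59, 33, 38 are pairwise coprime, so by the CRT there is a unique solution mod 59·33·38 = 73986.
Solve by successive substitution. Start with x ≡ 21 (mod 59).
  Combine with x ≡ 3 (mod 33): write x = 21 + 59·t and require 21 + 59·t ≡ 3 (mod 33), i.e. 59·t ≡ 3 − 21 ≡ 15 (mod 33). Since 59^(−1) ≡ 14 (mod 33) (59 ≡ 26 (mod 33)), t ≡ 14·15 ≡ 12 (mod 33). So x ≡ 21 + 59·12 = 729 (mod 1947).
  Combine with x ≡ 22 (mod 38): write x = 729 + 1947·t and require 729 + 1947·t ≡ 22 (mod 38), i.e. 1947·t ≡ 22 − 729 ≡ 15 (mod 38). Since 1947^(−1) ≡ 17 (mod 38) (1947 ≡ 9 (mod 38)), t ≡ 17·15 ≡ 27 (mod 38). So x ≡ 729 + 1947·27 = 53298 (mod 73986).
Unique solution in [0, 73986): x = 53298.

Final answer: x ≡ 53298 (mod 73986); the representative in [0, 73986) is 53298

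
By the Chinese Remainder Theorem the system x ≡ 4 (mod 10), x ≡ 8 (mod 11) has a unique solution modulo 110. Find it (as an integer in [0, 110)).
The moduli 10, 11 are pairwise coprime, so by the CRT there is a unique solution mod 10·11 = 110.
Solve by successive substitution. Start with x ≡ 4 (mod 10).
  Combine with x ≡ 8 (mod 11): write x = 4 + 10·t and require 4 + 10·t ≡ 8 (mod 11), i.e. 10·t ≡ 8 − 4 ≡ 4 (mod 11). Since 10^(−1) ≡ 10 (mod 11), t ≡ 10·4 ≡ 7 (mod 11). So x ≡ 4 + 10·7 = 74 (mod 110).
Unique solution in [0, 110): x = 74.

Final answer: x ≡ 74 (mod 110); the representative in [0, 110) is 74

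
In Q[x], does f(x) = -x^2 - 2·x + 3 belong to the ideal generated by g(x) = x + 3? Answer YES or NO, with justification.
YES

In Q[x] the ideal (g) consists of all multiples of g, so f ∈ (g) iff g | f, i.e. iff the remainder of f on division by g is 0. Divide f by g (g is monic, so eliminate the leading term of the running remainder at each step):
  leading term -x^2: subtract (-x)·g(x) = -x^2 - 3·x, leaving x + 3
  leading term x: subtract (1)·g(x) = x + 3, leaving 0
The remainder is 0, so f(x) = g(x) · h(x) with h(x) = 1 - x. Hence g | f, i.e. f ∈ (g).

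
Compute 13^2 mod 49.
22

Use repeated squaring. Binary(2) = 10. Walk through the bits of the exponent 2 left-to-right: at each bit after the leading one, square the running value, then multiply by 13 if the bit is 1 (always reducing mod 49):
  bit 1 = 1 (leading): start with 13.
  bit 2 = 0: square 13^2 = 169 ≡ 22 (mod 49).
Final value: 13^2 ≡ 22 (mod 49).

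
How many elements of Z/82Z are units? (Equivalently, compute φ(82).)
An element a ∈ Z/82Z is a unit iff gcd(a, 82) = 1, so the number of units is φ(82). φ is multiplicative, with φ(p^e) = p^e − p^(e−1). Factorise 82 = 2 · 41. Then
  φ(82) = (2 − 1) · (41 − 1) = 1 · 40 = 40.

Final answer: Z/82Z has φ(82) = 40 units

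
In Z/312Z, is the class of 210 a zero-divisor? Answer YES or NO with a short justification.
gcd(210, 312) = 6 > 1, so 210 is not a unit in Z/312Z. In Z/nZ every nonzero non-unit is a zero-divisor: explicitly, take b = 312/gcd = 52 ≠ 0 (mod 312); then 210·52 = 10920 = 35·312, i.e. 210·52 ≡ 0 (mod 312). So 210 is a zero-divisor.

Final answer: YES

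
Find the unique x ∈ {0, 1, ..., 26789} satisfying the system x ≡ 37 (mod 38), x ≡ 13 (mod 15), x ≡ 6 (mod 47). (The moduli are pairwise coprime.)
x ≡ 3343 (mod 26790); the representative in [0, 26790) is 3343

The moduli 38, 15, 47 are pairwise coprime, so by the CRT there is a unique solution mod 38·15·47 = 26790.
Solve by successive substitution. Start with x ≡ 37 (mod 38).
  Combine with x ≡ 13 (mod 15): write x = 37 + 38·t and require 37 + 38·t ≡ 13 (mod 15), i.e. 38·t ≡ 13 − 37 ≡ 6 (mod 15). Since 38^(−1) ≡ 2 (mod 15) (38 ≡ 8 (mod 15)), t ≡ 2·6 ≡ 12 (mod 15). So x ≡ 37 + 38·12 = 493 (mod 570).
  Combine with x ≡ 6 (mod 47): write x = 493 + 570·t and require 493 + 570·t ≡ 6 (mod 47), i.e. 570·t ≡ 6 − 493 ≡ 30 (mod 47). Since 570^(−1) ≡ 8 (mod 47) (570 ≡ 6 (mod 47)), t ≡ 8·30 ≡ 5 (mod 47). So x ≡ 493 + 570·5 = 3343 (mod 26790).
Unique solution in [0, 26790): x = 3343.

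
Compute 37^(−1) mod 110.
Apply the extended Euclidean algorithm to (110, 37), tracking rows (r, s, t) with s·110 + t·37 = r. Each division r_prev = q·r_cur + r_new produces the new row as (previous row) − q·(current row):
  row A: (110, 1, 0)   [1·110 + 0·37 = 110]
  row B: (37, 0, 1)   [0·110 + 1·37 = 37]
  110 = 2·37 + 36   → row C = row A − 2·row B = (36, 1, −2)   [check: 1·110 − 2·37 = 36]
  37 = 1·36 + 1   → row D = row B − 1·row C = (1, −1, 3)   [check: −1·110 + 3·37 = 1]
  36 = 36·1 + 0   → remainder 0, stop. gcd = 1 (last nonzero row D).
The gcd is 1, so 37 is invertible mod 110. The last nonzero row gives −1·110 + 3·37 = 1, so t = 3. So 37^(−1) ≡ 3 (mod 110). Verify: 37 · 3 = 111 ≡ 1 (mod 110). ✓

Final answer: 37^(−1) ≡ 3 (mod 110)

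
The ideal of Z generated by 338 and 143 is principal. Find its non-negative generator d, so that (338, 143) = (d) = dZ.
(338, 143) = (13); d = 13

In the PID Z, (a, b) is generated by gcd(a, b). Compute gcd(338, 143) with the extended Euclidean algorithm, tracking rows (r, s, t) with s·338 + t·143 = r:
  row A: (338, 1, 0)   [1·338 + 0·143 = 338]
  row B: (143, 0, 1)   [0·338 + 1·143 = 143]
  338 = 2·143 + 52   → row C = row A − 2·row B = (52, 1, −2)   [check: 1·338 − 2·143 = 52]
  143 = 2·52 + 39   → row D = row B − 2·row C = (39, −2, 5)   [check: −2·338 + 5·143 = 39]
  52 = 1·39 + 13   → row E = row C − 1·row D = (13, 3, −7)   [check: 3·338 − 7·143 = 13]
  39 = 3·13 + 0   → remainder 0, stop. gcd = 13 (last nonzero row E).
So gcd(338, 143) = 13, with Bézout identity 3·338 − 7·143 = 13. Containment (⊇): the Bézout identity exhibits 13 as an element of (338, 143), giving (13) ⊆ (338, 143). Containment (⊆): since 13 | 338 and 13 | 143 (338 = 13·26, 143 = 13·11), every Z-linear combination of 338 and 143 is divisible by 13, so (338, 143) ⊆ (13). Therefore (338, 143) = (13), d = 13.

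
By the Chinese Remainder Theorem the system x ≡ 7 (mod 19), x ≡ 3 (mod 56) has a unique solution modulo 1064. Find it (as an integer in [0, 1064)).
The moduli 19, 56 are pairwise coprime, so by the CRT there is a unique solution mod 19·56 = 1064.
Solve by successive substitution. Start with x ≡ 7 (mod 19).
  Combine with x ≡ 3 (mod 56): write x = 7 + 19·t and require 7 + 19·t ≡ 3 (mod 56), i.e. 19·t ≡ 3 − 7 ≡ 52 (mod 56). Since 19^(−1) ≡ 3 (mod 56), t ≡ 3·52 ≡ 44 (mod 56). So x ≡ 7 + 19·44 = 843 (mod 1064).
Unique solution in [0, 1064): x = 843.

Final answer: x ≡ 843 (mod 1064); the representative in [0, 1064) is 843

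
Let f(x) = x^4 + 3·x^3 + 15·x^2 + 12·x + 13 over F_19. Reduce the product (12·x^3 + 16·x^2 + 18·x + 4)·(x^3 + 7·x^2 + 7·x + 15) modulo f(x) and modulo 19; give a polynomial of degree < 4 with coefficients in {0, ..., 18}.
a · b ≡ x^3 + 16·x^2 + 13·x + 5 (mod f(x))

Multiply as integer polynomials: a · b = 12·x^6 + 100·x^5 + 214·x^4 + 422·x^3 + 394·x^2 + 298·x + 60. Reducing coefficients mod 19: a · b ≡ 12·x^6 + 5·x^5 + 5·x^4 + 4·x^3 + 14·x^2 + 13·x + 3. Now divide by f(x) = x^4 + 3·x^3 + 15·x^2 + 12·x + 13 in F_19[x], eliminating the leading term at each step:
  leading term 12·x^6: subtract (12·x^2)·f(x) = 12·x^6 + 17·x^5 + 9·x^4 + 11·x^3 + 4·x^2, leaving 7·x^5 + 15·x^4 + 12·x^3 + 10·x^2 + 13·x + 3 (coefficients mod 19)
  leading term 7·x^5: subtract (7·x)·f(x) = 7·x^5 + 2·x^4 + 10·x^3 + 8·x^2 + 15·x, leaving 13·x^4 + 2·x^3 + 2·x^2 + 17·x + 3 (coefficients mod 19)
  leading term 13·x^4: subtract (13)·f(x) = 13·x^4 + x^3 + 5·x^2 + 4·x + 17, leaving x^3 + 16·x^2 + 13·x + 5 (coefficients mod 19)
The degree is now < 4, so this is the remainder. Hence a · b ≡ x^3 + 16·x^2 + 13·x + 5 in F_19[x]/(f).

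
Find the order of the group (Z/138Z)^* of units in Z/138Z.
(Z/138Z)^* consists of the classes a with gcd(a, 138) = 1, so its order is φ(138). φ is multiplicative, with φ(p^e) = p^e − p^(e−1). Factorise 138 = 2 · 3 · 23. Then
  φ(138) = (2 − 1) · (3 − 1) · (23 − 1) = 1 · 2 · 22 = 44.
Thus |(Z/138Z)^*| = 44.

Final answer: |(Z/138Z)^*| = 44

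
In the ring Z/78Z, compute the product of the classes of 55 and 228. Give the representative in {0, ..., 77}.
Reduce the factors first: 228 ≡ 72 (mod 78), so 55 · 228 ≡ 55 · 72 (mod 78). 55 · 72 = 3960. Dividing by 78: 3960 = 50·78 + 60. So (55 · 228) mod 78 = 60.

Final answer: 60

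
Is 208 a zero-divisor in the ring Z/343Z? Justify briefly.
gcd(208, 343) = 1, so 208 is a unit in Z/343Z (it has a multiplicative inverse). A unit cannot be a zero-divisor: if 208·b ≡ 0 then multiplying both sides by 208^(−1) gives b ≡ 0. So 208 is not a zero-divisor.

Final answer: NO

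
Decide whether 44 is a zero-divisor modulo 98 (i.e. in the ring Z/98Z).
YES

gcd(44, 98) = 2 > 1, so 44 is not a unit in Z/98Z. In Z/nZ every nonzero non-unit is a zero-divisor: explicitly, take b = 98/gcd = 49 ≠ 0 (mod 98); then 44·49 = 2156 = 22·98, i.e. 44·49 ≡ 0 (mod 98). So 44 is a zero-divisor.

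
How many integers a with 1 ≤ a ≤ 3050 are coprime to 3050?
The number of a ∈ {1, ..., 3050} with gcd(a, 3050) = 1 is by definition Euler's totient φ(3050). φ is multiplicative, with φ(p^e) = p^e − p^(e−1). Factorise 3050 = 2 · 5^2 · 61. Then
  φ(3050) = (2 − 1) · (5^2 − 5^1) · (61 − 1) = 1 · 20 · 60 = 1200.
So there are 1200 such integers.

Final answer: 1200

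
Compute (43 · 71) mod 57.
Reduce the factors first: 71 ≡ 14 (mod 57), so 43 · 71 ≡ 43 · 14 (mod 57). 43 · 14 = 602. Dividing by 57: 602 = 10·57 + 32. So (43 · 71) mod 57 = 32.

Final answer: 32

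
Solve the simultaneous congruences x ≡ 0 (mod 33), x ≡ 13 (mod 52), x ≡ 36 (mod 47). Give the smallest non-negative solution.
The moduli 33, 52, 47 are pairwise coprime, so by the CRT there is a unique solution mod 33·52·47 = 80652.
Solve by successive substitution. Start with x ≡ 0 (mod 33).
  Combine with x ≡ 13 (mod 52): write x = 33·t and require 33·t ≡ 13 (mod 52). Since 33^(−1) ≡ 41 (mod 52), t ≡ 41·13 ≡ 13 (mod 52). So x ≡ 33·13 = 429 (mod 1716).
  Combine with x ≡ 36 (mod 47): write x = 429 + 1716·t and require 429 + 1716·t ≡ 36 (mod 47), i.e. 1716·t ≡ 36 − 429 ≡ 30 (mod 47). Since 1716^(−1) ≡ 2 (mod 47) (1716 ≡ 24 (mod 47)), t ≡ 2·30 ≡ 13 (mod 47). So x ≡ 429 + 1716·13 = 22737 (mod 80652).
Unique solution in [0, 80652): x = 22737.

Final answer: x ≡ 22737 (mod 80652); the representative in [0, 80652) is 22737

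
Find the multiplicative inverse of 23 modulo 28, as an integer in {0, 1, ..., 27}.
23^(−1) ≡ 11 (mod 28)

Apply the extended Euclidean algorithm to (28, 23), tracking rows (r, s, t) with s·28 + t·23 = r. Each division r_prev = q·r_cur + r_new produces the new row as (previous row) − q·(current row):
  row A: (28, 1, 0)   [1·28 + 0·23 = 28]
  row B: (23, 0, 1)   [0·28 + 1·23 = 23]
  28 = 1·23 + 5   → row C = row A − 1·row B = (5, 1, −1)   [check: 1·28 − 1·23 = 5]
  23 = 4·5 + 3   → row D = row B − 4·row C = (3, −4, 5)   [check: −4·28 + 5·23 = 3]
  5 = 1·3 + 2   → row E = row C − 1·row D = (2, 5, −6)   [check: 5·28 − 6·23 = 2]
  3 = 1·2 + 1   → row F = row D − 1·row E = (1, −9, 11)   [check: −9·28 + 11·23 = 1]
  2 = 2·1 + 0   → remainder 0, stop. gcd = 1 (last nonzero row F).
The gcd is 1, so 23 is invertible mod 28. The last nonzero row gives −9·28 + 11·23 = 1, so t = 11. So 23^(−1) ≡ 11 (mod 28). Verify: 23 · 11 = 253 ≡ 1 (mod 28). ✓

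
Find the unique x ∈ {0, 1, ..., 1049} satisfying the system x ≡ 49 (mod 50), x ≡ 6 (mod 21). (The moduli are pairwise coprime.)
The moduli 50, 21 are pairwise coprime, so by the CRT there is a unique solution mod 50·21 = 1050.
Solve by successive substitution. Start with x ≡ 49 (mod 50).
  Combine with x ≡ 6 (mod 21): write x = 49 + 50·t and require 49 + 50·t ≡ 6 (mod 21), i.e. 50·t ≡ 6 − 49 ≡ 20 (mod 21). Since 50^(−1) ≡ 8 (mod 21) (50 ≡ 8 (mod 21)), t ≡ 8·20 ≡ 13 (mod 21). So x ≡ 49 + 50·13 = 699 (mod 1050).
Unique solution in [0, 1050): x = 699.

Final answer: x ≡ 699 (mod 1050); the representative in [0, 1050) is 699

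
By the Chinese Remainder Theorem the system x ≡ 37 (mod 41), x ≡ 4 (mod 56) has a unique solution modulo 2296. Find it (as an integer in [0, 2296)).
The moduli 41, 56 are pairwise coprime, so by the CRT there is a unique solution mod 41·56 = 2296.
Solve by successive substitution. Start with x ≡ 37 (mod 41).
  Combine with x ≡ 4 (mod 56): write x = 37 + 41·t and require 37 + 41·t ≡ 4 (mod 56), i.e. 41·t ≡ 4 − 37 ≡ 23 (mod 56). Since 41^(−1) ≡ 41 (mod 56), t ≡ 41·23 ≡ 47 (mod 56). So x ≡ 37 + 41·47 = 1964 (mod 2296).
Unique solution in [0, 2296): x = 1964.

Final answer: x ≡ 1964 (mod 2296); the representative in [0, 2296) is 1964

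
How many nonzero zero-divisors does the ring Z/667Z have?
Z/667Z has 50 nonzero zero-divisors

In Z/667Z each nonzero element is either a unit (gcd with 667 is 1) or a zero-divisor (gcd > 1). The number of units is φ(667): factorise 667 = 23 · 29, so φ(667) = (23 − 1) · (29 − 1) = 22 · 28 = 616. The nonzero elements number 667 − 1 = 666. Hence the nonzero zero-divisors number 666 − 616 = 50.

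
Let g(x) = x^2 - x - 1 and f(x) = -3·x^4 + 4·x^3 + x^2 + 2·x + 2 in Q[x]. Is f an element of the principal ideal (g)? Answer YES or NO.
In Q[x] the ideal (g) consists of all multiples of g, so f ∈ (g) iff g | f, i.e. iff the remainder of f on division by g is 0. Divide f by g (g is monic, so eliminate the leading term of the running remainder at each step):
  leading term -3·x^4: subtract (-3·x^2)·g(x) = -3·x^4 + 3·x^3 + 3·x^2, leaving x^3 - 2·x^2 + 2·x + 2
  leading term x^3: subtract (x)·g(x) = x^3 - x^2 - x, leaving -x^2 + 3·x + 2
  leading term -x^2: subtract (-1)·g(x) = -x^2 + x + 1, leaving 2·x + 1
The remainder r(x) = 2·x + 1 ≠ 0 (and deg r < deg g), so g ∤ f, i.e. f ∉ (g).

Final answer: NO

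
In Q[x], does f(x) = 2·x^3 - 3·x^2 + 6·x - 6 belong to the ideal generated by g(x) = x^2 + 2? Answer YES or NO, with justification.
In Q[x] the ideal (g) consists of all multiples of g, so f ∈ (g) iff g | f, i.e. iff the remainder of f on division by g is 0. Divide f by g (g is monic, so eliminate the leading term of the running remainder at each step):
  leading term 2·x^3: subtract (2·x)·g(x) = 2·x^3 + 4·x, leaving -3·x^2 + 2·x - 6
  leading term -3·x^2: subtract (-3)·g(x) = -3·x^2 - 6, leaving 2·x
The remainder r(x) = 2·x ≠ 0 (and deg r < deg g), so g ∤ f, i.e. f ∉ (g).

Final answer: NO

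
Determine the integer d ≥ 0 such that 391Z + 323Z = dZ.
(391, 323) = (17); d = 17

In the PID Z, (a, b) is generated by gcd(a, b). Compute gcd(391, 323) with the extended Euclidean algorithm, tracking rows (r, s, t) with s·391 + t·323 = r:
  row A: (391, 1, 0)   [1·391 + 0·323 = 391]
  row B: (323, 0, 1)   [0·391 + 1·323 = 323]
  391 = 1·323 + 68   → row C = row A − 1·row B = (68, 1, −1)   [check: 1·391 − 1·323 = 68]
  323 = 4·68 + 51   → row D = row B − 4·row C = (51, −4, 5)   [check: −4·391 + 5·323 = 51]
  68 = 1·51 + 17   → row E = row C − 1·row D = (17, 5, −6)   [check: 5·391 − 6·323 = 17]
  51 = 3·17 + 0   → remainder 0, stop. gcd = 17 (last nonzero row E).
So gcd(391, 323) = 17, with Bézout identity 5·391 − 6·323 = 17. Containment (⊇): the Bézout identity exhibits 17 as an element of (391, 323), giving (17) ⊆ (391, 323). Containment (⊆): since 17 | 391 and 17 | 323 (391 = 17·23, 323 = 17·19), every Z-linear combination of 391 and 323 is divisible by 17, so (391, 323) ⊆ (17). Therefore (391, 323) = (17), d = 17.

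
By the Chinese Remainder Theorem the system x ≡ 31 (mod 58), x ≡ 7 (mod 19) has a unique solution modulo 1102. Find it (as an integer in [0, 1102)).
x ≡ 843 (mod 1102); the representative in [0, 1102) is 843

The moduli 58, 19 are pairwise coprime, so by the CRT there is a unique solution mod 58·19 = 1102.
Solve by successive substitution. Start with x ≡ 31 (mod 58).
  Combine with x ≡ 7 (mod 19): write x = 31 + 58·t and require 31 + 58·t ≡ 7 (mod 19), i.e. 58·t ≡ 7 − 31 ≡ 14 (mod 19). Since 58^(−1) ≡ 1 (mod 19) (58 ≡ 1 (mod 19)), t ≡ 1·14 ≡ 14 (mod 19). So x ≡ 31 + 58·14 = 843 (mod 1102).
Unique solution in [0, 1102): x = 843.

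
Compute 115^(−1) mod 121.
Apply the extended Euclidean algorithm to (121, 115), tracking rows (r, s, t) with s·121 + t·115 = r. Each division r_prev = q·r_cur + r_new produces the new row as (previous row) − q·(current row):
  row A: (121, 1, 0)   [1·121 + 0·115 = 121]
  row B: (115, 0, 1)   [0·121 + 1·115 = 115]
  121 = 1·115 + 6   → row C = row A − 1·row B = (6, 1, −1)   [check: 1·121 − 1·115 = 6]
  115 = 19·6 + 1   → row D = row B − 19·row C = (1, −19, 20)   [check: −19·121 + 20·115 = 1]
  6 = 6·1 + 0   → remainder 0, stop. gcd = 1 (last nonzero row D).
The gcd is 1, so 115 is invertible mod 121. The last nonzero row gives −19·121 + 20·115 = 1, so t = 20. So 115^(−1) ≡ 20 (mod 121). Verify: 115 · 20 = 2300 ≡ 1 (mod 121). ✓

Final answer: 115^(−1) ≡ 20 (mod 121)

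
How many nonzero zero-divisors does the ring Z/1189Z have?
In Z/1189Z each nonzero element is either a unit (gcd with 1189 is 1) or a zero-divisor (gcd > 1). The number of units is φ(1189): factorise 1189 = 29 · 41, so φ(1189) = (29 − 1) · (41 − 1) = 28 · 40 = 1120. The nonzero elements number 1189 − 1 = 1188. Hence the nonzero zero-divisors number 1188 − 1120 = 68.

Final answer: Z/1189Z has 68 nonzero zero-divisors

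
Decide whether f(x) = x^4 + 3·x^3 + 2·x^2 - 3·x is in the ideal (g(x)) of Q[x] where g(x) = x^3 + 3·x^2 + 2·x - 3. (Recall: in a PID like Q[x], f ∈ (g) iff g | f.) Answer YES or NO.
YES

In Q[x] the ideal (g) consists of all multiples of g, so f ∈ (g) iff g | f, i.e. iff the remainder of f on division by g is 0. Divide f by g (g is monic, so eliminate the leading term of the running remainder at each step):
  leading term x^4: subtract (x)·g(x) = x^4 + 3·x^3 + 2·x^2 - 3·x, leaving 0
The remainder is 0, so f(x) = g(x) · h(x) with h(x) = x. Hence g | f, i.e. f ∈ (g).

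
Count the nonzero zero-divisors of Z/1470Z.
Z/1470Z has 1133 nonzero zero-divisors

In Z/1470Z each nonzero element is either a unit (gcd with 1470 is 1) or a zero-divisor (gcd > 1). The number of units is φ(1470): factorise 1470 = 2 · 3 · 5 · 7^2, so φ(1470) = (2 − 1) · (3 − 1) · (5 − 1) · (7^2 − 7^1) = 1 · 2 · 4 · 42 = 336. The nonzero elements number 1470 − 1 = 1469. Hence the nonzero zero-divisors number 1469 − 336 = 1133.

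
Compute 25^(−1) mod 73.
Apply the extended Euclidean algorithm to (73, 25), tracking rows (r, s, t) with s·73 + t·25 = r. Each division r_prev = q·r_cur + r_new produces the new row as (previous row) − q·(current row):
  row A: (73, 1, 0)   [1·73 + 0·25 = 73]
  row B: (25, 0, 1)   [0·73 + 1·25 = 25]
  73 = 2·25 + 23   → row C = row A − 2·row B = (23, 1, −2)   [check: 1·73 − 2·25 = 23]
  25 = 1·23 + 2   → row D = row B − 1·row C = (2, −1, 3)   [check: −1·73 + 3·25 = 2]
  23 = 11·2 + 1   → row E = row C − 11·row D = (1, 12, −35)   [check: 12·73 − 35·25 = 1]
  2 = 2·1 + 0   → remainder 0, stop. gcd = 1 (last nonzero row E).
The gcd is 1, so 25 is invertible mod 73. The last nonzero row gives 12·73 − 35·25 = 1, so t = −35. So 25^(−1) ≡ −35 ≡ 38 (mod 73). Verify: 25 · 38 = 950 ≡ 1 (mod 73). ✓

Final answer: 25^(−1) ≡ 38 (mod 73)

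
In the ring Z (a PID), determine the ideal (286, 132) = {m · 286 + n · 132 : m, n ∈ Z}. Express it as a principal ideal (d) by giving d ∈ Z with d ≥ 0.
(286, 132) = (22); d = 22

In the PID Z, (a, b) is generated by gcd(a, b). Compute gcd(286, 132) with the extended Euclidean algorithm, tracking rows (r, s, t) with s·286 + t·132 = r:
  row A: (286, 1, 0)   [1·286 + 0·132 = 286]
  row B: (132, 0, 1)   [0·286 + 1·132 = 132]
  286 = 2·132 + 22   → row C = row A − 2·row B = (22, 1, −2)   [check: 1·286 − 2·132 = 22]
  132 = 6·22 + 0   → remainder 0, stop. gcd = 22 (last nonzero row C).
So gcd(286, 132) = 22, with Bézout identity 1·286 − 2·132 = 22. Containment (⊇): the Bézout identity exhibits 22 as an element of (286, 132), giving (22) ⊆ (286, 132). Containment (⊆): since 22 | 286 and 22 | 132 (286 = 22·13, 132 = 22·6), every Z-linear combination of 286 and 132 is divisible by 22, so (286, 132) ⊆ (22). Therefore (286, 132) = (22), d = 22.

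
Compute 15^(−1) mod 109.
Apply the extended Euclidean algorithm to (109, 15), tracking rows (r, s, t) with s·109 + t·15 = r. Each division r_prev = q·r_cur + r_new produces the new row as (previous row) − q·(current row):
  row A: (109, 1, 0)   [1·109 + 0·15 = 109]
  row B: (15, 0, 1)   [0·109 + 1·15 = 15]
  109 = 7·15 + 4   → row C = row A − 7·row B = (4, 1, −7)   [check: 1·109 − 7·15 = 4]
  15 = 3·4 + 3   → row D = row B − 3·row C = (3, −3, 22)   [check: −3·109 + 22·15 = 3]
  4 = 1·3 + 1   → row E = row C − 1·row D = (1, 4, −29)   [check: 4·109 − 29·15 = 1]
  3 = 3·1 + 0   → remainder 0, stop. gcd = 1 (last nonzero row E).
The gcd is 1, so 15 is invertible mod 109. The last nonzero row gives 4·109 − 29·15 = 1, so t = −29. So 15^(−1) ≡ −29 ≡ 80 (mod 109). Verify: 15 · 80 = 1200 ≡ 1 (mod 109). ✓

Final answer: 15^(−1) ≡ 80 (mod 109)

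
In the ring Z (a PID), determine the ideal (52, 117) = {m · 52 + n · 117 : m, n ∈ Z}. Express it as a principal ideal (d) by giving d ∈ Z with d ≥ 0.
(52, 117) = (13); d = 13

In the PID Z, (a, b) is generated by gcd(a, b). Compute gcd(117, 52) with the extended Euclidean algorithm, tracking rows (r, s, t) with s·117 + t·52 = r:
  row A: (117, 1, 0)   [1·117 + 0·52 = 117]
  row B: (52, 0, 1)   [0·117 + 1·52 = 52]
  117 = 2·52 + 13   → row C = row A − 2·row B = (13, 1, −2)   [check: 1·117 − 2·52 = 13]
  52 = 4·13 + 0   → remainder 0, stop. gcd = 13 (last nonzero row C).
So gcd(52, 117) = 13, with Bézout identity 1·117 − 2·52 = 13. Containment (⊇): the Bézout identity exhibits 13 as an element of (52, 117), giving (13) ⊆ (52, 117). Containment (⊆): since 13 | 52 and 13 | 117 (52 = 13·4, 117 = 13·9), every Z-linear combination of 52 and 117 is divisible by 13, so (52, 117) ⊆ (13). Therefore (52, 117) = (13), d = 13.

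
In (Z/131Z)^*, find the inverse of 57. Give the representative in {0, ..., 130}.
57^(−1) ≡ 23 (mod 131)

Apply the extended Euclidean algorithm to (131, 57), tracking rows (r, s, t) with s·131 + t·57 = r. Each division r_prev = q·r_cur + r_new produces the new row as (previous row) − q·(current row):
  row A: (131, 1, 0)   [1·131 + 0·57 = 131]
  row B: (57, 0, 1)   [0·131 + 1·57 = 57]
  131 = 2·57 + 17   → row C = row A − 2·row B = (17, 1, −2)   [check: 1·131 − 2·57 = 17]
  57 = 3·17 + 6   → row D = row B − 3·row C = (6, −3, 7)   [check: −3·131 + 7·57 = 6]
  17 = 2·6 + 5   → row E = row C − 2·row D = (5, 7, −16)   [check: 7·131 − 16·57 = 5]
  6 = 1·5 + 1   → row F = row D − 1·row E = (1, −10, 23)   [check: −10·131 + 23·57 = 1]
  5 = 5·1 + 0   → remainder 0, stop. gcd = 1 (last nonzero row F).
The gcd is 1, so 57 is invertible mod 131. The last nonzero row gives −10·131 + 23·57 = 1, so t = 23. So 57^(−1) ≡ 23 (mod 131). Verify: 57 · 23 = 1311 ≡ 1 (mod 131). ✓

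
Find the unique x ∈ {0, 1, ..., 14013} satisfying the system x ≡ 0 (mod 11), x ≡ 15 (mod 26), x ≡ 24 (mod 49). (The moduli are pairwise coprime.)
The moduli 11, 26, 49 are pairwise coprime, so by the CRT there is a unique solution mod 11·26·49 = 14014.
Solve by successive substitution. Start with x ≡ 0 (mod 11).
  Combine with x ≡ 15 (mod 26): write x = 11·t and require 11·t ≡ 15 (mod 26). Since 11^(−1) ≡ 19 (mod 26), t ≡ 19·15 ≡ 25 (mod 26). So x ≡ 11·25 = 275 (mod 286).
  Combine with x ≡ 24 (mod 49): write x = 275 + 286·t and require 275 + 286·t ≡ 24 (mod 49), i.e. 286·t ≡ 24 − 275 ≡ 43 (mod 49). Since 286^(−1) ≡ 6 (mod 49) (286 ≡ 41 (mod 49)), t ≡ 6·43 ≡ 13 (mod 49). So x ≡ 275 + 286·13 = 3993 (mod 14014).
Unique solution in [0, 14014): x = 3993.

Final answer: x ≡ 3993 (mod 14014); the representative in [0, 14014) is 3993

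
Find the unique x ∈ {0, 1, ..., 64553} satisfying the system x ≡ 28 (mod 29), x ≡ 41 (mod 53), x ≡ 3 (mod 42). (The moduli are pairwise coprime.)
x ≡ 47211 (mod 64554); the representative in [0, 64554) is 47211

The moduli 29, 53, 42 are pairwise coprime, so by the CRT there is a unique solution mod 29·53·42 = 64554.
Solve by successive substitution. Start with x ≡ 28 (mod 29).
  Combine with x ≡ 41 (mod 53): write x = 28 + 29·t and require 28 + 29·t ≡ 41 (mod 53), i.e. 29·t ≡ 41 − 28 ≡ 13 (mod 53). Since 29^(−1) ≡ 11 (mod 53), t ≡ 11·13 ≡ 37 (mod 53). So x ≡ 28 + 29·37 = 1101 (mod 1537).
  Combine with x ≡ 3 (mod 42): write x = 1101 + 1537·t and require 1101 + 1537·t ≡ 3 (mod 42), i.e. 1537·t ≡ 3 − 1101 ≡ 36 (mod 42). Since 1537^(−1) ≡ 37 (mod 42) (1537 ≡ 25 (mod 42)), t ≡ 37·36 ≡ 30 (mod 42). So x ≡ 1101 + 1537·30 = 47211 (mod 64554).
Unique solution in [0, 64554): x = 47211.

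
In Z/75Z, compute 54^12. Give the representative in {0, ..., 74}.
66

Use repeated squaring. Binary(12) = 1100. Walk through the bits of the exponent 12 left-to-right: at each bit after the leading one, square the running value, then multiply by 54 if the bit is 1 (always reducing mod 75):
  bit 1 = 1 (leading): start with 54.
  bit 2 = 1: square 54^2 = 2916 ≡ 66; bit is 1, so multiply 66·54 = 3564 ≡ 39 (mod 75).
  bit 3 = 0: square 39^2 = 1521 ≡ 21 (mod 75).
  bit 4 = 0: square 21^2 = 441 ≡ 66 (mod 75).
Final value: 54^12 ≡ 66 (mod 75).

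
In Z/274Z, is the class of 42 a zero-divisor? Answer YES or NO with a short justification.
YES

gcd(42, 274) = 2 > 1, so 42 is not a unit in Z/274Z. In Z/nZ every nonzero non-unit is a zero-divisor: explicitly, take b = 274/gcd = 137 ≠ 0 (mod 274); then 42·137 = 5754 = 21·274, i.e. 42·137 ≡ 0 (mod 274). So 42 is a zero-divisor.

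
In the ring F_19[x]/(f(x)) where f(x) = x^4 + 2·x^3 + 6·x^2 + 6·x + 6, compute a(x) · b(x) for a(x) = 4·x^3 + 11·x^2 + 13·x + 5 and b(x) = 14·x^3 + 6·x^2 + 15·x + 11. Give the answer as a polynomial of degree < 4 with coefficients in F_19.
a · b ≡ 2·x^3 + 4·x^2 + 3·x + 8 (mod f(x))

Multiply as integer polynomials: a · b = 56·x^6 + 178·x^5 + 308·x^4 + 357·x^3 + 346·x^2 + 218·x + 55. Reducing coefficients mod 19: a · b ≡ 18·x^6 + 7·x^5 + 4·x^4 + 15·x^3 + 4·x^2 + 9·x + 17. Now divide by f(x) = x^4 + 2·x^3 + 6·x^2 + 6·x + 6 in F_19[x], eliminating the leading term at each step:
  leading term 18·x^6: subtract (18·x^2)·f(x) = 18·x^6 + 17·x^5 + 13·x^4 + 13·x^3 + 13·x^2, leaving 9·x^5 + 10·x^4 + 2·x^3 + 10·x^2 + 9·x + 17 (coefficients mod 19)
  leading term 9·x^5: subtract (9·x)·f(x) = 9·x^5 + 18·x^4 + 16·x^3 + 16·x^2 + 16·x, leaving 11·x^4 + 5·x^3 + 13·x^2 + 12·x + 17 (coefficients mod 19)
  leading term 11·x^4: subtract (11)·f(x) = 11·x^4 + 3·x^3 + 9·x^2 + 9·x + 9, leaving 2·x^3 + 4·x^2 + 3·x + 8 (coefficients mod 19)
The degree is now < 4, so this is the remainder. Hence a · b ≡ 2·x^3 + 4·x^2 + 3·x + 8 in F_19[x]/(f).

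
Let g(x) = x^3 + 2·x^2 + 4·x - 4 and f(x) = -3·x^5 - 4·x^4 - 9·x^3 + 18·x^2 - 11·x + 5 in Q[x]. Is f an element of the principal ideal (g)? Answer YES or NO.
NO

In Q[x] the ideal (g) consists of all multiples of g, so f ∈ (g) iff g | f, i.e. iff the remainder of f on division by g is 0. Divide f by g (g is monic, so eliminate the leading term of the running remainder at each step):
  leading term -3·x^5: subtract (-3·x^2)·g(x) = -3·x^5 - 6·x^4 - 12·x^3 + 12·x^2, leaving 2·x^4 + 3·x^3 + 6·x^2 - 11·x + 5
  leading term 2·x^4: subtract (2·x)·g(x) = 2·x^4 + 4·x^3 + 8·x^2 - 8·x, leaving -x^3 - 2·x^2 - 3·x + 5
  leading term -x^3: subtract (-1)·g(x) = -x^3 - 2·x^2 - 4·x + 4, leaving x + 1
The remainder r(x) = x + 1 ≠ 0 (and deg r < deg g), so g ∤ f, i.e. f ∉ (g).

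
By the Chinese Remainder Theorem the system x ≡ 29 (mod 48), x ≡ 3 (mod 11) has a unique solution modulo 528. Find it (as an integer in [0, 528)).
The moduli 48, 11 are pairwise coprime, so by the CRT there is a unique solution mod 48·11 = 528.
Solve by successive substitution. Start with x ≡ 29 (mod 48).
  Combine with x ≡ 3 (mod 11): write x = 29 + 48·t and require 29 + 48·t ≡ 3 (mod 11), i.e. 48·t ≡ 3 − 29 ≡ 7 (mod 11). Since 48^(−1) ≡ 3 (mod 11) (48 ≡ 4 (mod 11)), t ≡ 3·7 ≡ 10 (mod 11). So x ≡ 29 + 48·10 = 509 (mod 528).
Unique solution in [0, 528): x = 509.

Final answer: x ≡ 509 (mod 528); the representative in [0, 528) is 509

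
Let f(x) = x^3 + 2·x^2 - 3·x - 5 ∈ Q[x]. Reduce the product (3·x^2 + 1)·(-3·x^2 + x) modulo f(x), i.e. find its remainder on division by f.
a · b ≡ -72·x^2 + 19·x + 105 (mod f(x))

First multiply in Q[x] without reducing: a · b = -9·x^4 + 3·x^3 - 3·x^2 + x. Now divide by f(x) = x^3 + 2·x^2 - 3·x - 5, eliminating the leading term at each step:
  leading term -9·x^4: subtract (-9·x)·f(x) = -9·x^4 - 18·x^3 + 27·x^2 + 45·x, leaving 21·x^3 - 30·x^2 - 44·x
  leading term 21·x^3: subtract (21)·f(x) = 21·x^3 + 42·x^2 - 63·x - 105, leaving -72·x^2 + 19·x + 105
The degree is now < 3, so this is the remainder. Hence a · b ≡ -72·x^2 + 19·x + 105 in Q[x]/(f).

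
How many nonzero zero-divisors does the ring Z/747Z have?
Z/747Z has 254 nonzero zero-divisors

In Z/747Z each nonzero element is either a unit (gcd with 747 is 1) or a zero-divisor (gcd > 1). The number of units is φ(747): factorise 747 = 3^2 · 83, so φ(747) = (3^2 − 3^1) · (83 − 1) = 6 · 82 = 492. The nonzero elements number 747 − 1 = 746. Hence the nonzero zero-divisors number 746 − 492 = 254.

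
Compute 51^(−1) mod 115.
Apply the extended Euclidean algorithm to (115, 51), tracking rows (r, s, t) with s·115 + t·51 = r. Each division r_prev = q·r_cur + r_new produces the new row as (previous row) − q·(current row):
  row A: (115, 1, 0)   [1·115 + 0·51 = 115]
  row B: (51, 0, 1)   [0·115 + 1·51 = 51]
  115 = 2·51 + 13   → row C = row A − 2·row B = (13, 1, −2)   [check: 1·115 − 2·51 = 13]
  51 = 3·13 + 12   → row D = row B − 3·row C = (12, −3, 7)   [check: −3·115 + 7·51 = 12]
  13 = 1·12 + 1   → row E = row C − 1·row D = (1, 4, −9)   [check: 4·115 − 9·51 = 1]
  12 = 12·1 + 0   → remainder 0, stop. gcd = 1 (last nonzero row E).
The gcd is 1, so 51 is invertible mod 115. The last nonzero row gives 4·115 − 9·51 = 1, so t = −9. So 51^(−1) ≡ −9 ≡ 106 (mod 115). Verify: 51 · 106 = 5406 ≡ 1 (mod 115). ✓

Final answer: 51^(−1) ≡ 106 (mod 115)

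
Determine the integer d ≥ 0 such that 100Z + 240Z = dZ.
(100, 240) = (20); d = 20

In the PID Z, (a, b) is generated by gcd(a, b). Compute gcd(240, 100) with the extended Euclidean algorithm, tracking rows (r, s, t) with s·240 + t·100 = r:
  row A: (240, 1, 0)   [1·240 + 0·100 = 240]
  row B: (100, 0, 1)   [0·240 + 1·100 = 100]
  240 = 2·100 + 40   → row C = row A − 2·row B = (40, 1, −2)   [check: 1·240 − 2·100 = 40]
  100 = 2·40 + 20   → row D = row B − 2·row C = (20, −2, 5)   [check: −2·240 + 5·100 = 20]
  40 = 2·20 + 0   → remainder 0, stop. gcd = 20 (last nonzero row D).
So gcd(100, 240) = 20, with Bézout identity −2·240 + 5·100 = 20. Containment (⊇): the Bézout identity exhibits 20 as an element of (100, 240), giving (20) ⊆ (100, 240). Containment (⊆): since 20 | 100 and 20 | 240 (100 = 20·5, 240 = 20·12), every Z-linear combination of 100 and 240 is divisible by 20, so (100, 240) ⊆ (20). Therefore (100, 240) = (20), d = 20.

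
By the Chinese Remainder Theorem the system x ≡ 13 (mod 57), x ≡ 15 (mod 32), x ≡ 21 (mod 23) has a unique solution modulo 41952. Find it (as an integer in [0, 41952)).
x ≡ 17455 (mod 41952); the representative in [0, 41952) is 17455

The moduli 57, 32, 23 are pairwise coprime, so by the CRT there is a unique solution mod 57·32·23 = 41952.
Solve by successive substitution. Start with x ≡ 13 (mod 57).
  Combine with x ≡ 15 (mod 32): write x = 13 + 57·t and require 13 + 57·t ≡ 15 (mod 32), i.e. 57·t ≡ 15 − 13 ≡ 2 (mod 32). Since 57^(−1) ≡ 9 (mod 32) (57 ≡ 25 (mod 32)), t ≡ 9·2 ≡ 18 (mod 32). So x ≡ 13 + 57·18 = 1039 (mod 1824).
  Combine with x ≡ 21 (mod 23): write x = 1039 + 1824·t and require 1039 + 1824·t ≡ 21 (mod 23), i.e. 1824·t ≡ 21 − 1039 ≡ 17 (mod 23). Since 1824^(−1) ≡ 10 (mod 23) (1824 ≡ 7 (mod 23)), t ≡ 10·17 ≡ 9 (mod 23). So x ≡ 1039 + 1824·9 = 17455 (mod 41952).
Unique solution in [0, 41952): x = 17455.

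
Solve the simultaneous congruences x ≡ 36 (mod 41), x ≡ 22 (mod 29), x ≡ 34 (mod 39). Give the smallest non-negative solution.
x ≡ 22381 (mod 46371); the representative in [0, 46371) is 22381

The moduli 41, 29, 39 are pairwise coprime, so by the CRT there is a unique solution mod 41·29·39 = 46371.
Solve by successive substitution. Start with x ≡ 36 (mod 41).
  Combine with x ≡ 22 (mod 29): write x = 36 + 41·t and require 36 + 41·t ≡ 22 (mod 29), i.e. 41·t ≡ 22 − 36 ≡ 15 (mod 29). Since 41^(−1) ≡ 17 (mod 29) (41 ≡ 12 (mod 29)), t ≡ 17·15 ≡ 23 (mod 29). So x ≡ 36 + 41·23 = 979 (mod 1189).
  Combine with x ≡ 34 (mod 39): write x = 979 + 1189·t and require 979 + 1189·t ≡ 34 (mod 39), i.e. 1189·t ≡ 34 − 979 ≡ 30 (mod 39). Since 1189^(−1) ≡ 37 (mod 39) (1189 ≡ 19 (mod 39)), t ≡ 37·30 ≡ 18 (mod 39). So x ≡ 979 + 1189·18 = 22381 (mod 46371).
Unique solution in [0, 46371): x = 22381.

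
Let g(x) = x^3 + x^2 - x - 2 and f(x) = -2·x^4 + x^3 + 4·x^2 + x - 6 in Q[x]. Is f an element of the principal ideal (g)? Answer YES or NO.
NO

In Q[x] the ideal (g) consists of all multiples of g, so f ∈ (g) iff g | f, i.e. iff the remainder of f on division by g is 0. Divide f by g (g is monic, so eliminate the leading term of the running remainder at each step):
  leading term -2·x^4: subtract (-2·x)·g(x) = -2·x^4 - 2·x^3 + 2·x^2 + 4·x, leaving 3·x^3 + 2·x^2 - 3·x - 6
  leading term 3·x^3: subtract (3)·g(x) = 3·x^3 + 3·x^2 - 3·x - 6, leaving -x^2
The remainder r(x) = -x^2 ≠ 0 (and deg r < deg g), so g ∤ f, i.e. f ∉ (g).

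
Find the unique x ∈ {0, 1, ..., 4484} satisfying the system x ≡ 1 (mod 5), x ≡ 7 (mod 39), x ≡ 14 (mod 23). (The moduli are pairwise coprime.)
The moduli 5, 39, 23 are pairwise coprime, so by the CRT there is a unique solution mod 5·39·23 = 4485.
Solve by successive substitution. Start with x ≡ 1 (mod 5).
  Combine with x ≡ 7 (mod 39): write x = 1 + 5·t and require 1 + 5·t ≡ 7 (mod 39), i.e. 5·t ≡ 7 − 1 ≡ 6 (mod 39). Since 5^(−1) ≡ 8 (mod 39), t ≡ 8·6 ≡ 9 (mod 39). So x ≡ 1 + 5·9 = 46 (mod 195).
  Combine with x ≡ 14 (mod 23): write x = 46 + 195·t and require 46 + 195·t ≡ 14 (mod 23), i.e. 195·t ≡ 14 − 46 ≡ 14 (mod 23). Since 195^(−1) ≡ 21 (mod 23) (195 ≡ 11 (mod 23)), t ≡ 21·14 ≡ 18 (mod 23). So x ≡ 46 + 195·18 = 3556 (mod 4485).
Unique solution in [0, 4485): x = 3556.

Final answer: x ≡ 3556 (mod 4485); the representative in [0, 4485) is 3556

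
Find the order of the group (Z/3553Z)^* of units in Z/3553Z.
|(Z/3553Z)^*| = 2880

(Z/3553Z)^* consists of the classes a with gcd(a, 3553) = 1, so its order is φ(3553). φ is multiplicative, with φ(p^e) = p^e − p^(e−1). Factorise 3553 = 11 · 17 · 19. Then
  φ(3553) = (11 − 1) · (17 − 1) · (19 − 1) = 10 · 16 · 18 = 2880.
Thus |(Z/3553Z)^*| = 2880.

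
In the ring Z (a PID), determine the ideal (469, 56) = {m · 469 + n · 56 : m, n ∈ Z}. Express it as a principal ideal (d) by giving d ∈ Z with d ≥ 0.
(469, 56) = (7); d = 7

In the PID Z, (a, b) is generated by gcd(a, b). Compute gcd(469, 56) with the extended Euclidean algorithm, tracking rows (r, s, t) with s·469 + t·56 = r:
  row A: (469, 1, 0)   [1·469 + 0·56 = 469]
  row B: (56, 0, 1)   [0·469 + 1·56 = 56]
  469 = 8·56 + 21   → row C = row A − 8·row B = (21, 1, −8)   [check: 1·469 − 8·56 = 21]
  56 = 2·21 + 14   → row D = row B − 2·row C = (14, −2, 17)   [check: −2·469 + 17·56 = 14]
  21 = 1·14 + 7   → row E = row C − 1·row D = (7, 3, −25)   [check: 3·469 − 25·56 = 7]
  14 = 2·7 + 0   → remainder 0, stop. gcd = 7 (last nonzero row E).
So gcd(469, 56) = 7, with Bézout identity 3·469 − 25·56 = 7. Containment (⊇): the Bézout identity exhibits 7 as an element of (469, 56), giving (7) ⊆ (469, 56). Containment (⊆): since 7 | 469 and 7 | 56 (469 = 7·67, 56 = 7·8), every Z-linear combination of 469 and 56 is divisible by 7, so (469, 56) ⊆ (7). Therefore (469, 56) = (7), d = 7.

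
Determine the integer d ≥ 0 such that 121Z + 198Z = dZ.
In the PID Z, (a, b) is generated by gcd(a, b). Compute gcd(198, 121) with the extended Euclidean algorithm, tracking rows (r, s, t) with s·198 + t·121 = r:
  row A: (198, 1, 0)   [1·198 + 0·121 = 198]
  row B: (121, 0, 1)   [0·198 + 1·121 = 121]
  198 = 1·121 + 77   → row C = row A − 1·row B = (77, 1, −1)   [check: 1·198 − 1·121 = 77]
  121 = 1·77 + 44   → row D = row B − 1·row C = (44, −1, 2)   [check: −1·198 + 2·121 = 44]
  77 = 1·44 + 33   → row E = row C − 1·row D = (33, 2, −3)   [check: 2·198 − 3·121 = 33]
  44 = 1·33 + 11   → row F = row D − 1·row E = (11, −3, 5)   [check: −3·198 + 5·121 = 11]
  33 = 3·11 + 0   → remainder 0, stop. gcd = 11 (last nonzero row F).
So gcd(121, 198) = 11, with Bézout identity −3·198 + 5·121 = 11. Containment (⊇): the Bézout identity exhibits 11 as an element of (121, 198), giving (11) ⊆ (121, 198). Containment (⊆): since 11 | 121 and 11 | 198 (121 = 11·11, 198 = 11·18), every Z-linear combination of 121 and 198 is divisible by 11, so (121, 198) ⊆ (11). Therefore (121, 198) = (11), d = 11.

Final answer: (121, 198) = (11); d = 11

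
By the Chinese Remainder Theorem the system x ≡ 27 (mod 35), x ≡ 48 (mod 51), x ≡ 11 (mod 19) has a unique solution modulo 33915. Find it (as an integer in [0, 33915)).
x ≡ 18612 (mod 33915); the representative in [0, 33915) is 18612

The moduli 35, 51, 19 are pairwise coprime, so by the CRT there is a unique solution mod 35·51·19 = 33915.
Solve by successive substitution. Start with x ≡ 27 (mod 35).
  Combine with x ≡ 48 (mod 51): write x = 27 + 35·t and require 27 + 35·t ≡ 48 (mod 51), i.e. 35·t ≡ 48 − 27 ≡ 21 (mod 51). Since 35^(−1) ≡ 35 (mod 51), t ≡ 35·21 ≡ 21 (mod 51). So x ≡ 27 + 35·21 = 762 (mod 1785).
  Combine with x ≡ 11 (mod 19): write x = 762 + 1785·t and require 762 + 1785·t ≡ 11 (mod 19), i.e. 1785·t ≡ 11 − 762 ≡ 9 (mod 19). Since 1785^(−1) ≡ 18 (mod 19) (1785 ≡ 18 (mod 19)), t ≡ 18·9 ≡ 10 (mod 19). So x ≡ 762 + 1785·10 = 18612 (mod 33915).
Unique solution in [0, 33915): x = 18612.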